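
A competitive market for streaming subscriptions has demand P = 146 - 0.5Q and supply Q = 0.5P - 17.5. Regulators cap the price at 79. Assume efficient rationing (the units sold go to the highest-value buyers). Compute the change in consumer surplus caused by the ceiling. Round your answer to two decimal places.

Rewriting supply in inverse form: P = 35 + 2Q.
Free-market equilibrium: 146 - 0.5Q = 35 + 2Q gives Q* = 44.4, P* = 123.8.
At the ceiling price 79, quantity supplied is (79 - 35)/2 = 22; supply is the short side, so Q = 22 trades at P = 79.
CS goes from (1/2)(44.4)(22.2) = 492.84 to 1353 (computed as (146 - 79)(22) - (1/2)(0.5)(22)^2), a change of 860.16.

860.16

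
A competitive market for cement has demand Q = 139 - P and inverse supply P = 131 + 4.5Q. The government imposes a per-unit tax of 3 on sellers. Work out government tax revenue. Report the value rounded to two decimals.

Rewriting demand in inverse form: P = 139 - Q.
Pre-tax equilibrium: 139 - Q = 131 + 4.5Q gives Q* = 1.4545, P* = 137.5455.
A tax on sellers shifts supply up by 3: 139 - Q = 131 + 4.5Q + 3, so Q_t = 0.9091. Buyers pay P_b = 138.0909; sellers receive P_s = P_b - 3 = 135.0909.
Revenue is the tax times quantity traded: 3 x 0.9091 = 2.7273.

2.73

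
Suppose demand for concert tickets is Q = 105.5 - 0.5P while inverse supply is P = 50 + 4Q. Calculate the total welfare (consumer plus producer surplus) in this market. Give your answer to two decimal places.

2160.08

Rewriting demand in inverse form: P = 211 - 2Q.
Setting demand equal to supply, 161 = 6Q, so Q* = 26.8333 and P* = 157.3333.
Total surplus is the full triangle between the curves from 0 to Q*: (1/2)(26.8333)(211 - 50) = 2160.0833.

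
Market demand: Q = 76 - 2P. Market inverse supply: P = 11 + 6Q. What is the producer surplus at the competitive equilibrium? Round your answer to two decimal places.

51.76

Rewriting demand in inverse form: P = 38 - 0.5Q.
Setting demand equal to supply, 27 = 6.5Q, so Q* = 4.1538 and P* = 35.9231.
The supply curve's price intercept is 11, so PS = (1/2)(Q*)(P* - 11) = (1/2)(4.1538)(24.9231) = 51.7633.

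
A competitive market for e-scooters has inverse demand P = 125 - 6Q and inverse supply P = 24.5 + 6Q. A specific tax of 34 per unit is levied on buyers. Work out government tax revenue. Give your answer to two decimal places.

188.42

Pre-tax equilibrium: 125 - 6Q = 24.5 + 6Q gives Q* = 8.375, P* = 74.75.
With the tax, buyers' net willingness to pay falls by 34: (125 - 34) - 6Q = 24.5 + 6Q, so Q_t = 5.5417. Buyers pay P_b = 91.75; sellers receive P_s = P_b - 34 = 57.75.
Tax revenue = t x Q_t = 34 x 5.5417 = 188.4167.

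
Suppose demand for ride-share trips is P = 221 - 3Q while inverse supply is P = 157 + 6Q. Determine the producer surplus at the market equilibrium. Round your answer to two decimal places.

151.70

Setting demand equal to supply, 64 = 9Q, so Q* = 7.1111 and P* = 199.6667.
PS is the area between P* and the supply curve from 0 to Q*: (1/2)(7.1111)(42.6667) = 151.7037.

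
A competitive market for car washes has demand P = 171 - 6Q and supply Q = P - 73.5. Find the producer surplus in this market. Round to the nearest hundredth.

Rewriting supply in inverse form: P = 73.5 + Q.
Equilibrium: 171 - 6Q = 73.5 + Q, so Q* = 13.9286 and P* = 87.4286.
PS is the area between P* and the supply curve from 0 to Q*: (1/2)(13.9286)(13.9286) = 97.0026.

97.00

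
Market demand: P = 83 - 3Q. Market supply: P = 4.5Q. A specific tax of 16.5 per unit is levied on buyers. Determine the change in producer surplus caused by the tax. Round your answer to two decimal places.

-98.67

Without the tax, 83 - 3Q = 4.5Q so Q* = 11.0667 and P* = 49.8.
With the tax, buyers' net willingness to pay falls by 16.5: (83 - 16.5) - 3Q = 4.5Q, so Q_t = 8.8667. Buyers pay P_b = 56.4; sellers receive P_s = P_b - 16.5 = 39.9.
Producers lose the trapezoid between P_s and P* out to Q_t plus the triangle from Q_t to Q*: change in PS = 176.89 - 275.56 = -98.67.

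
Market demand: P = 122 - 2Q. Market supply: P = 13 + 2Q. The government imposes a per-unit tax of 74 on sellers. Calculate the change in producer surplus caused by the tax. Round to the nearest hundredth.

-666.00

Pre-tax equilibrium: 122 - 2Q = 13 + 2Q gives Q* = 27.25, P* = 67.5.
A tax on sellers shifts supply up by 74: 122 - 2Q = 13 + 2Q + 74, so Q_t = 8.75. Buyers pay P_b = 104.5; sellers receive P_s = P_b - 74 = 30.5.
Producers lose the trapezoid between P_s and P* out to Q_t plus the triangle from Q_t to Q*: change in PS = 76.5625 - 742.5625 = -666.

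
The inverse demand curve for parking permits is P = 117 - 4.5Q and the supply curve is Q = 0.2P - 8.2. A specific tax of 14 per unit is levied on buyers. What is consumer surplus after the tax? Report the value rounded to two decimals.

95.83

Rewriting supply in inverse form: P = 41 + 5Q.
Pre-tax equilibrium: 117 - 4.5Q = 41 + 5Q gives Q* = 8, P* = 81.
A tax on buyers shifts demand down by 14: (117 - 14) - 4.5Q = 41 + 5Q, so Q_t = 6.5263. Buyers pay P_b = 87.6316; sellers receive P_s = P_b - 14 = 73.6316.
CS = (1/2)(Q_t)(117 - P_b) = (1/2)(6.5263)(29.3684) = 95.8338.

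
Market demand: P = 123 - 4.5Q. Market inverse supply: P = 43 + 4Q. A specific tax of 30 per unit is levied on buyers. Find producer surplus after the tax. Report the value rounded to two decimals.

69.20

Pre-tax equilibrium: 123 - 4.5Q = 43 + 4Q gives Q* = 9.4118, P* = 80.6471.
A tax on buyers shifts demand down by 30: (123 - 30) - 4.5Q = 43 + 4Q, so Q_t = 5.8824. Buyers pay P_b = 96.5294; sellers receive P_s = P_b - 30 = 66.5294.
PS = (1/2)(Q_t)(P_s - 43) = (1/2)(5.8824)(23.5294) = 69.2042.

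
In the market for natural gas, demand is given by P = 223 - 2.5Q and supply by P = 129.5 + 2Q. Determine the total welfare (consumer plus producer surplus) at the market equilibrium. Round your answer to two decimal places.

Setting demand equal to supply, 93.5 = 4.5Q, so Q* = 20.7778 and P* = 171.0556.
CS = (1/2)(20.7778)(51.9444) = 539.6451 and PS = (1/2)(20.7778)(41.5556) = 431.716, so total surplus = 971.3611.

971.36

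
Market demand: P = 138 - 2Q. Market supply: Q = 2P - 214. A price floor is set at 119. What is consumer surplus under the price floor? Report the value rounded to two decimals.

90.25

Rewriting supply in inverse form: P = 107 + 0.5Q.
Free-market equilibrium: 138 - 2Q = 107 + 0.5Q gives Q* = 12.4, P* = 113.2.
At P = 119, buyers demand (138 - 119)/2 = 9.5 while sellers would supply more, so the quantity traded is 9.5 at price 119.
CS is the triangle under demand above 119: (1/2)(9.5)(138 - 119) = 90.25.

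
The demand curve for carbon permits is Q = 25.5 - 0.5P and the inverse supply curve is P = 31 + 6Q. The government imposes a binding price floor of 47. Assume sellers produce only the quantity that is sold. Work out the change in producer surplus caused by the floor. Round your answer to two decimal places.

1.25

Rewriting demand in inverse form: P = 51 - 2Q.
Free-market equilibrium: 51 - 2Q = 31 + 6Q gives Q* = 2.5, P* = 46.
At the floor price 47, quantity demanded is (51 - 47)/2 = 2; demand is the short side, so Q = 2 trades at P = 47.
PS goes from (1/2)(2.5)(15) = 18.75 to 20 (computed as (47 - 31)(2) - (1/2)(6)(2)^2), a change of 1.25.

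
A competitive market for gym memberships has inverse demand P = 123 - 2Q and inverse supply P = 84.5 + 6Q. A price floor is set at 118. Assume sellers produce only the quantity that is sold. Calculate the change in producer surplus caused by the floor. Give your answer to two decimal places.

-4.48

Free-market equilibrium: 123 - 2Q = 84.5 + 6Q gives Q* = 4.8125, P* = 113.375.
At the floor price 118, quantity demanded is (123 - 118)/2 = 2.5; demand is the short side, so Q = 2.5 trades at P = 118.
PS goes from (1/2)(4.8125)(28.875) = 69.4805 to 65 (computed as (118 - 84.5)(2.5) - (1/2)(6)(2.5)^2), a change of -4.4805.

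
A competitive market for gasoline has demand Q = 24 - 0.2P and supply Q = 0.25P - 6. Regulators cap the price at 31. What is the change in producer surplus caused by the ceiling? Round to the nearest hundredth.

Rewriting demand in inverse form: P = 120 - 5Q.
Rewriting supply in inverse form: P = 24 + 4Q.
Without the control, 120 - 5Q = 24 + 4Q so Q* = 10.6667 and P* = 66.6667.
At the ceiling price 31, quantity supplied is (31 - 24)/4 = 1.75; supply is the short side, so Q = 1.75 trades at P = 31.
PS goes from (1/2)(10.6667)(42.6667) = 227.5556 to 6.125 (computed as (31 - 24)(1.75) - (1/2)(4)(1.75)^2), a change of -221.4306.

-221.43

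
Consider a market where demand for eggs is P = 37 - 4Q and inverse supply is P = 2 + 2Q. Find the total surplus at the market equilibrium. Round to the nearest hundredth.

Set 37 - 4Q = 2 + 2Q, which gives 35 = 6Q, so Q* = 5.8333 and P* = 37 - 4(5.8333) = 13.6667.
Total surplus is the full triangle between the curves from 0 to Q*: (1/2)(5.8333)(37 - 2) = 102.0833.

102.08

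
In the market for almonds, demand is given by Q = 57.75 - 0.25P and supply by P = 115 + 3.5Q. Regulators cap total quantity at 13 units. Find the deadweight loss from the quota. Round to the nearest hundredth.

Rewriting demand in inverse form: P = 231 - 4Q.
Unrestricted equilibrium: Q* = (231 - 115)/(4 + 3.5) = 15.4667.
At Q = 13 the demand price is 231 - 4(13) = 179 and the supply price is 115 + 3.5(13) = 160.5.
Deadweight loss is the triangle between the curves from 13 to 15.4667: (1/2)(179 - 160.5)(15.4667 - 13) = 22.8167.

22.82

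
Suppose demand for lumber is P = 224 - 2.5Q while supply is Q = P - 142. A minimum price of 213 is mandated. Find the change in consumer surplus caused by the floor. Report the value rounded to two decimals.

Rewriting supply in inverse form: P = 142 + Q.
Without the control, 224 - 2.5Q = 142 + Q so Q* = 23.4286 and P* = 165.4286.
At P = 213, buyers demand (224 - 213)/2.5 = 4.4 while sellers would supply more, so the quantity traded is 4.4 at price 213.
CS goes from (1/2)(23.4286)(58.5714) = 686.1224 to 24.2 (computed as (224 - 213)(4.4) - (1/2)(2.5)(4.4)^2), a change of -661.9224.

-661.92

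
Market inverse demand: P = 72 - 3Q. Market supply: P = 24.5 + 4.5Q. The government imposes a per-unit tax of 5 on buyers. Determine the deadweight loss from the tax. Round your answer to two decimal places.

1.67

Without the tax, 72 - 3Q = 24.5 + 4.5Q so Q* = 6.3333 and P* = 53.
A tax on buyers shifts demand down by 5: (72 - 5) - 3Q = 24.5 + 4.5Q, so Q_t = 5.6667. Buyers pay P_b = 55; sellers receive P_s = P_b - 5 = 50.
The welfare triangle lost has base Q* - Q_t = 0.6667 and height t = 5, so DWL = (1/2)(0.6667)(5) = 1.6667.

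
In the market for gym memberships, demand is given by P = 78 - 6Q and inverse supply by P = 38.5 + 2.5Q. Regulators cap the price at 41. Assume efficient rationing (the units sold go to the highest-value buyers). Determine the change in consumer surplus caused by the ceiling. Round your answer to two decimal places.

Free-market equilibrium: 78 - 6Q = 38.5 + 2.5Q gives Q* = 4.6471, P* = 50.1176.
At the ceiling price 41, quantity supplied is (41 - 38.5)/2.5 = 1; supply is the short side, so Q = 1 trades at P = 41.
CS goes from (1/2)(4.6471)(27.8824) = 64.7855 to 34 (computed as (78 - 41)(1) - (1/2)(6)(1)^2), a change of -30.7855.

-30.79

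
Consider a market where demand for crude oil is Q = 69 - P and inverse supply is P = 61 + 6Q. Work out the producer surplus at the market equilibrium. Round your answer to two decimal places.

Rewriting demand in inverse form: P = 69 - Q.
Set 69 - Q = 61 + 6Q, which gives 8 = 7Q, so Q* = 1.1429 and P* = 69 - (1.1429) = 67.8571.
Producer surplus is the triangle above supply below P*: (1/2)(1.1429)(67.8571 - 61) = (1/2)(1.1429)(6.8571) = 3.9184.

3.92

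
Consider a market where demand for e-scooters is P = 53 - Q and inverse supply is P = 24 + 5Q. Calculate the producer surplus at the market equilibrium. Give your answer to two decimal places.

58.40

Equilibrium: 53 - Q = 24 + 5Q, so Q* = 4.8333 and P* = 48.1667.
PS is the area between P* and the supply curve from 0 to Q*: (1/2)(4.8333)(24.1667) = 58.4028.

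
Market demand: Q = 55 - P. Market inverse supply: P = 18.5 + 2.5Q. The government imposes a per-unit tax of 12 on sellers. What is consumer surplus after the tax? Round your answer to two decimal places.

24.50

Rewriting demand in inverse form: P = 55 - Q.
Pre-tax equilibrium: 55 - Q = 18.5 + 2.5Q gives Q* = 10.4286, P* = 44.5714.
A tax on sellers shifts supply up by 12: 55 - Q = 18.5 + 2.5Q + 12, so Q_t = 7. Buyers pay P_b = 48; sellers receive P_s = P_b - 12 = 36.
CS = (1/2)(Q_t)(55 - P_b) = (1/2)(7)(7) = 24.5.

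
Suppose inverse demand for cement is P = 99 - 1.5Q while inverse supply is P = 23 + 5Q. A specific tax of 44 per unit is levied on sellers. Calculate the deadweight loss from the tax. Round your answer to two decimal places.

Pre-tax equilibrium: 99 - 1.5Q = 23 + 5Q gives Q* = 11.6923, P* = 81.4615.
A tax on sellers shifts supply up by 44: 99 - 1.5Q = 23 + 5Q + 44, so Q_t = 4.9231. Buyers pay P_b = 91.6154; sellers receive P_s = P_b - 44 = 47.6154.
Deadweight loss is the triangle between the curves from Q_t to Q*: (1/2)(11.6923 - 4.9231)(44) = 148.9231.

148.92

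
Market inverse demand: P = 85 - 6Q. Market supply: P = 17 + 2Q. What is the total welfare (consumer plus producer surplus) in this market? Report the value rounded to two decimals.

289.00

Setting demand equal to supply, 68 = 8Q, so Q* = 8.5 and P* = 34.
Total surplus is the full triangle between the curves from 0 to Q*: (1/2)(8.5)(85 - 17) = 289.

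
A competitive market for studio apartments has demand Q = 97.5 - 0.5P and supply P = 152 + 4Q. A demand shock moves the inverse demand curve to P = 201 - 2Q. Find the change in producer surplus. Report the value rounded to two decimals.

Rewriting demand in inverse form: P = 195 - 2Q.
Initial equilibrium: Q_0 = 7.1667, P_0 = 180.6667; CS_0 = (1/2)(7.1667)(14.3333) = 51.3611, PS_0 = (1/2)(7.1667)(28.6667) = 102.7222.
New equilibrium: 201 - 2Q = 152 + 4Q gives Q_1 = 8.1667, P_1 = 184.6667; CS_1 = 66.6944, PS_1 = 133.3889.
Change in producer surplus = 133.3889 - 102.7222 = 30.6667.

30.67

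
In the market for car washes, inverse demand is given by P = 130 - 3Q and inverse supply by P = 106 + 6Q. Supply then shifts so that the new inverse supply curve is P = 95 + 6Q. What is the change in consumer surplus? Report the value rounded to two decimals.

Initial equilibrium: Q_0 = 2.6667, P_0 = 122; CS_0 = (1/2)(2.6667)(8) = 10.6667, PS_0 = (1/2)(2.6667)(16) = 21.3333.
New equilibrium: 130 - 3Q = 95 + 6Q gives Q_1 = 3.8889, P_1 = 118.3333; CS_1 = 22.6852, PS_1 = 45.3704.
Change in consumer surplus = 22.6852 - 10.6667 = 12.0185.

12.02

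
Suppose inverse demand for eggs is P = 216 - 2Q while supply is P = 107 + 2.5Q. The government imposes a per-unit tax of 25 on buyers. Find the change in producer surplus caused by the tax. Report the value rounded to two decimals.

-297.84

Pre-tax equilibrium: 216 - 2Q = 107 + 2.5Q gives Q* = 24.2222, P* = 167.5556.
A tax on buyers shifts demand down by 25: (216 - 25) - 2Q = 107 + 2.5Q, so Q_t = 18.6667. Buyers pay P_b = 178.6667; sellers receive P_s = P_b - 25 = 153.6667.
Producers lose the trapezoid between P_s and P* out to Q_t plus the triangle from Q_t to Q*: change in PS = 435.5556 - 733.3951 = -297.8395.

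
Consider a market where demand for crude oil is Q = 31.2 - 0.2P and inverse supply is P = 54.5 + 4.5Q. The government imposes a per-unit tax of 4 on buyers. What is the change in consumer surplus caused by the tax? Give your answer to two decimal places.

Rewriting demand in inverse form: P = 156 - 5Q.
Pre-tax equilibrium: 156 - 5Q = 54.5 + 4.5Q gives Q* = 10.6842, P* = 102.5789.
With the tax, buyers' net willingness to pay falls by 4: (156 - 4) - 5Q = 54.5 + 4.5Q, so Q_t = 10.2632. Buyers pay P_b = 104.6842; sellers receive P_s = P_b - 4 = 100.6842.
Consumers lose the trapezoid between P* and P_b out to Q_t plus the triangle from Q_t to Q*: change in CS = 263.331 - 285.3809 = -22.0499.

-22.05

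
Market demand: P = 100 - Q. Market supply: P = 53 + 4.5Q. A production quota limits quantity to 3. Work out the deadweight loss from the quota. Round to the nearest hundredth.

84.57

Unrestricted equilibrium: Q* = (100 - 53)/(1 + 4.5) = 8.5455.
At Q = 3 the demand price is 100 - (3) = 97 and the supply price is 53 + 4.5(3) = 66.5.
Deadweight loss is the triangle between the curves from 3 to 8.5455: (1/2)(97 - 66.5)(8.5455 - 3) = 84.5682.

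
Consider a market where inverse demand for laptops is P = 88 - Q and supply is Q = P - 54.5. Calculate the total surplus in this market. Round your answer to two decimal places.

280.56

Rewriting supply in inverse form: P = 54.5 + Q.
Setting demand equal to supply, 33.5 = 2Q, so Q* = 16.75 and P* = 71.25.
Total surplus is the full triangle between the curves from 0 to Q*: (1/2)(16.75)(88 - 54.5) = 280.5625.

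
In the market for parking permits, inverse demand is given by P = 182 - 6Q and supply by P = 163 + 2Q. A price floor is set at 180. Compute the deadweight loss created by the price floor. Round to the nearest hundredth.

16.67

Free-market equilibrium: 182 - 6Q = 163 + 2Q gives Q* = 2.375, P* = 167.75.
At the floor price 180, quantity demanded is (182 - 180)/6 = 0.3333; demand is the short side, so Q = 0.3333 trades at P = 180.
The lost-trades triangle has base Q* - 0.3333 = 2.0417 and height equal to the gap between the curves at Q = 0.3333, which is 180 - 163.6667 = 16.3333. DWL = (1/2)(2.0417)(16.3333) = 16.6736.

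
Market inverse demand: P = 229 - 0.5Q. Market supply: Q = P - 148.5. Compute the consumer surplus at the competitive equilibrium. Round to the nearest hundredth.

720.03

Rewriting supply in inverse form: P = 148.5 + Q.
Setting demand equal to supply, 80.5 = 1.5Q, so Q* = 53.6667 and P* = 202.1667.
Consumer surplus is the triangle under demand above P*: (1/2)(53.6667)(229 - 202.1667) = (1/2)(53.6667)(26.8333) = 720.0278.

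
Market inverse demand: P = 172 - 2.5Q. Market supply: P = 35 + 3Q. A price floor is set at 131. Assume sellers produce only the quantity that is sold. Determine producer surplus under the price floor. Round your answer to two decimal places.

Without the control, 172 - 2.5Q = 35 + 3Q so Q* = 24.9091 and P* = 109.7273.
At the floor price 131, quantity demanded is (172 - 131)/2.5 = 16.4; demand is the short side, so Q = 16.4 trades at P = 131.
The supply price at Q = 16.4 is 84.2. PS is the trapezoid between 131 and supply over [0, 16.4]: (1/2)[(131 - 35) + (131 - 84.2)](16.4) = 1170.96.

1170.96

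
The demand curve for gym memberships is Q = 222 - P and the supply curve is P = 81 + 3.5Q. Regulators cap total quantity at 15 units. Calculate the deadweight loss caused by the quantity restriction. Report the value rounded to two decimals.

Rewriting demand in inverse form: P = 222 - Q.
Without the quota, 222 - Q = 81 + 3.5Q gives Q* = 31.3333.
At Q = 15 the demand price is 222 - (15) = 207 and the supply price is 81 + 3.5(15) = 133.5.
DWL = (1/2)(gap between curves at 15) x (Q* - 15) = (1/2)(73.5)(16.3333) = 600.25.

600.25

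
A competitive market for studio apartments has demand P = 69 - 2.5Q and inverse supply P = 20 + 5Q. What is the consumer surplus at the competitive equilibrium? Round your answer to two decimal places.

Equilibrium: 69 - 2.5Q = 20 + 5Q, so Q* = 6.5333 and P* = 52.6667.
The demand choke price is 69, so CS = (1/2)(Q*)(69 - P*) = (1/2)(6.5333)(16.3333) = 53.3556.

53.36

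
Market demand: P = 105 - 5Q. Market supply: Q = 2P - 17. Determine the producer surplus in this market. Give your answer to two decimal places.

Rewriting supply in inverse form: P = 8.5 + 0.5Q.
Setting demand equal to supply, 96.5 = 5.5Q, so Q* = 17.5455 and P* = 17.2727.
The supply curve's price intercept is 8.5, so PS = (1/2)(Q*)(P* - 8.5) = (1/2)(17.5455)(8.7727) = 76.9607.

76.96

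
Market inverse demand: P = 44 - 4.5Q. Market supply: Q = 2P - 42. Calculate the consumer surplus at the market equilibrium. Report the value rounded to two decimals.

Rewriting supply in inverse form: P = 21 + 0.5Q.
Set 44 - 4.5Q = 21 + 0.5Q, which gives 23 = 5Q, so Q* = 4.6 and P* = 44 - 4.5(4.6) = 23.3.
Consumer surplus is the triangle under demand above P*: (1/2)(4.6)(44 - 23.3) = (1/2)(4.6)(20.7) = 47.61.

47.61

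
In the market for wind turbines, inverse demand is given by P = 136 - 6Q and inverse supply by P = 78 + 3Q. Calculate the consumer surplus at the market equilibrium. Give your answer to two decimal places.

Setting demand equal to supply, 58 = 9Q, so Q* = 6.4444 and P* = 97.3333.
Consumer surplus is the triangle under demand above P*: (1/2)(6.4444)(136 - 97.3333) = (1/2)(6.4444)(38.6667) = 124.5926.

124.59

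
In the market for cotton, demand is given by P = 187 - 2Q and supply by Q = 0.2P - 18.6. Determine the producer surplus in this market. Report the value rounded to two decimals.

Rewriting supply in inverse form: P = 93 + 5Q.
Set 187 - 2Q = 93 + 5Q, which gives 94 = 7Q, so Q* = 13.4286 and P* = 187 - 2(13.4286) = 160.1429.
PS is the area between P* and the supply curve from 0 to Q*: (1/2)(13.4286)(67.1429) = 450.8163.

450.82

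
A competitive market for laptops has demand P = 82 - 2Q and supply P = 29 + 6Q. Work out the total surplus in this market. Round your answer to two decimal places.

175.56

Equilibrium: 82 - 2Q = 29 + 6Q, so Q* = 6.625 and P* = 68.75.
CS = (1/2)(6.625)(13.25) = 43.8906 and PS = (1/2)(6.625)(39.75) = 131.6719, so total surplus = 175.5625.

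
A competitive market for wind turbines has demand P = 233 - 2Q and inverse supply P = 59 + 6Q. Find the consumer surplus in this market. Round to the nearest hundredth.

Setting demand equal to supply, 174 = 8Q, so Q* = 21.75 and P* = 189.5.
CS is the area between the demand curve and P* from 0 to Q*: (1/2)(21.75)(43.5) = 473.0625.

473.06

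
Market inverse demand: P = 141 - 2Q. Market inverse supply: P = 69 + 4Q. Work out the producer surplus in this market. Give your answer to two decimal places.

Equilibrium: 141 - 2Q = 69 + 4Q, so Q* = 12 and P* = 117.
Producer surplus is the triangle above supply below P*: (1/2)(12)(117 - 69) = (1/2)(12)(48) = 288.

288.00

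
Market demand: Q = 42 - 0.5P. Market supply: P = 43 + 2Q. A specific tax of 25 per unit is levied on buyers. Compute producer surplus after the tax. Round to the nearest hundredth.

Rewriting demand in inverse form: P = 84 - 2Q.
Pre-tax equilibrium: 84 - 2Q = 43 + 2Q gives Q* = 10.25, P* = 63.5.
A tax on buyers shifts demand down by 25: (84 - 25) - 2Q = 43 + 2Q, so Q_t = 4. Buyers pay P_b = 76; sellers receive P_s = P_b - 25 = 51.
Producer surplus is the triangle above supply below P_s: (1/2)(4)(51 - 43) = 16.

16.00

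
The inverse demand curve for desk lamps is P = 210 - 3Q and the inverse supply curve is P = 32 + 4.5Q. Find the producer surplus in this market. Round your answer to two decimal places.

Setting demand equal to supply, 178 = 7.5Q, so Q* = 23.7333 and P* = 138.8.
The supply curve's price intercept is 32, so PS = (1/2)(Q*)(P* - 32) = (1/2)(23.7333)(106.8) = 1267.36.

1267.36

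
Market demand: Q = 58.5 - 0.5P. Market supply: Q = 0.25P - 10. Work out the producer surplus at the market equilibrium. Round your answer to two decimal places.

Rewriting demand in inverse form: P = 117 - 2Q.
Rewriting supply in inverse form: P = 40 + 4Q.
Set 117 - 2Q = 40 + 4Q, which gives 77 = 6Q, so Q* = 12.8333 and P* = 117 - 2(12.8333) = 91.3333.
The supply curve's price intercept is 40, so PS = (1/2)(Q*)(P* - 40) = (1/2)(12.8333)(51.3333) = 329.3889.

329.39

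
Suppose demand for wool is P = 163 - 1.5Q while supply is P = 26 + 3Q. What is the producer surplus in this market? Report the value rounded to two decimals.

Set 163 - 1.5Q = 26 + 3Q, which gives 137 = 4.5Q, so Q* = 30.4444 and P* = 163 - 1.5(30.4444) = 117.3333.
PS is the area between P* and the supply curve from 0 to Q*: (1/2)(30.4444)(91.3333) = 1390.2963.

1390.30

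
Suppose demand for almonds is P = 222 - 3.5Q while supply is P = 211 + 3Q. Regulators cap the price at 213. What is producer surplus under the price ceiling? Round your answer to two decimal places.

Without the control, 222 - 3.5Q = 211 + 3Q so Q* = 1.6923 and P* = 216.0769.
At the ceiling price 213, quantity supplied is (213 - 211)/3 = 0.6667; supply is the short side, so Q = 0.6667 trades at P = 213.
PS is the triangle above supply below 213: (1/2)(0.6667)(213 - 211) = 0.6667.

0.67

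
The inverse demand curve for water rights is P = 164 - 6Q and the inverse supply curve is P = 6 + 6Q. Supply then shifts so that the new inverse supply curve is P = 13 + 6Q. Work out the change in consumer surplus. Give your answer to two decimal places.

Initial equilibrium: Q_0 = 13.1667, P_0 = 85; CS_0 = (1/2)(13.1667)(79) = 520.0833, PS_0 = (1/2)(13.1667)(79) = 520.0833.
New equilibrium: 164 - 6Q = 13 + 6Q gives Q_1 = 12.5833, P_1 = 88.5; CS_1 = 475.0208, PS_1 = 475.0208.
Change in consumer surplus = 475.0208 - 520.0833 = -45.0625.

-45.06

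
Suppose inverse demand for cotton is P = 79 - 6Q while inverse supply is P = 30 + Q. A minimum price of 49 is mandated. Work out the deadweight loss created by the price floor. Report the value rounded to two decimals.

14.00

Without the control, 79 - 6Q = 30 + Q so Q* = 7 and P* = 37.
At the floor price 49, quantity demanded is (79 - 49)/6 = 5; demand is the short side, so Q = 5 trades at P = 49.
At Q = 5 the demand price is 49 and the supply price is 35. Deadweight loss is the triangle between the curves from 5 to 7: (1/2)(49 - 35)(7 - 5) = 14.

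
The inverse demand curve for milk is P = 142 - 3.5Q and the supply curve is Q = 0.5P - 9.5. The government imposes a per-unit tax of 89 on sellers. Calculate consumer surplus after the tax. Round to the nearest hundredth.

Rewriting supply in inverse form: P = 19 + 2Q.
Pre-tax equilibrium: 142 - 3.5Q = 19 + 2Q gives Q* = 22.3636, P* = 63.7273.
With the tax, sellers need 89 more per unit: 142 - 3.5Q = 19 + 2Q + 89, so Q_t = 6.1818. Buyers pay P_b = 120.3636; sellers receive P_s = P_b - 89 = 31.3636.
CS = (1/2)(Q_t)(142 - P_b) = (1/2)(6.1818)(21.6364) = 66.876.

66.88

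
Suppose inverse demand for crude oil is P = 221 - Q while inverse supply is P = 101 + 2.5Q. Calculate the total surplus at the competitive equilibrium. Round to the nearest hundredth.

Set 221 - Q = 101 + 2.5Q, which gives 120 = 3.5Q, so Q* = 34.2857 and P* = 221 - (34.2857) = 186.7143.
CS = (1/2)(34.2857)(34.2857) = 587.7551 and PS = (1/2)(34.2857)(85.7143) = 1469.3878, so total surplus = 2057.1429.

2057.14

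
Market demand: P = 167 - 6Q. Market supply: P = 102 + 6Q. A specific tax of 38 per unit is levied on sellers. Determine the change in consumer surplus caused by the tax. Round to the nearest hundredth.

Without the tax, 167 - 6Q = 102 + 6Q so Q* = 5.4167 and P* = 134.5.
A tax on sellers shifts supply up by 38: 167 - 6Q = 102 + 6Q + 38, so Q_t = 2.25. Buyers pay P_b = 153.5; sellers receive P_s = P_b - 38 = 115.5.
Consumers lose the trapezoid between P* and P_b out to Q_t plus the triangle from Q_t to Q*: change in CS = 15.1875 - 88.0208 = -72.8333.

-72.83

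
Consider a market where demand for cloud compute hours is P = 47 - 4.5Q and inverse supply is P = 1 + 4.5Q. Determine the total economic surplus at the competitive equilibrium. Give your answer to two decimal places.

Equilibrium: 47 - 4.5Q = 1 + 4.5Q, so Q* = 5.1111 and P* = 24.
Total surplus is the full triangle between the curves from 0 to Q*: (1/2)(5.1111)(47 - 1) = 117.5556.

117.56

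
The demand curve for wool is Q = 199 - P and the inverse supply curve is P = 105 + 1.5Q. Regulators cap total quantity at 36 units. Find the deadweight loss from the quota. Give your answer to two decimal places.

3.20

Rewriting demand in inverse form: P = 199 - Q.
Without the quota, 199 - Q = 105 + 1.5Q gives Q* = 37.6.
At Q = 36 the demand price is 199 - (36) = 163 and the supply price is 105 + 1.5(36) = 159.
Deadweight loss is the triangle between the curves from 36 to 37.6: (1/2)(163 - 159)(37.6 - 36) = 3.2.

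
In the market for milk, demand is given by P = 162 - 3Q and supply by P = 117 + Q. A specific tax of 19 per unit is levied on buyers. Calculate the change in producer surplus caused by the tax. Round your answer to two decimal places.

Without the tax, 162 - 3Q = 117 + Q so Q* = 11.25 and P* = 128.25.
With the tax, buyers' net willingness to pay falls by 19: (162 - 19) - 3Q = 117 + Q, so Q_t = 6.5. Buyers pay P_b = 142.5; sellers receive P_s = P_b - 19 = 123.5.
Producers lose the trapezoid between P_s and P* out to Q_t plus the triangle from Q_t to Q*: change in PS = 21.125 - 63.2812 = -42.1562.

-42.16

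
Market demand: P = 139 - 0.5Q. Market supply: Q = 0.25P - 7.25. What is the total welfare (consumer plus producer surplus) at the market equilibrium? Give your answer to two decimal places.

Rewriting supply in inverse form: P = 29 + 4Q.
Set 139 - 0.5Q = 29 + 4Q, which gives 110 = 4.5Q, so Q* = 24.4444 and P* = 139 - 0.5(24.4444) = 126.7778.
CS = (1/2)(24.4444)(12.2222) = 149.3827 and PS = (1/2)(24.4444)(97.7778) = 1195.0617, so total surplus = 1344.4444.

1344.44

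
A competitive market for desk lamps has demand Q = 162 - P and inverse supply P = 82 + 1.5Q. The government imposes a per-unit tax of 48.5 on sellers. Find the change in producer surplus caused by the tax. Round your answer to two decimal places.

-648.93

Rewriting demand in inverse form: P = 162 - Q.
Without the tax, 162 - Q = 82 + 1.5Q so Q* = 32 and P* = 130.
With the tax, sellers need 48.5 more per unit: 162 - Q = 82 + 1.5Q + 48.5, so Q_t = 12.6. Buyers pay P_b = 149.4; sellers receive P_s = P_b - 48.5 = 100.9.
Producers lose the trapezoid between P_s and P* out to Q_t plus the triangle from Q_t to Q*: change in PS = 119.07 - 768 = -648.93.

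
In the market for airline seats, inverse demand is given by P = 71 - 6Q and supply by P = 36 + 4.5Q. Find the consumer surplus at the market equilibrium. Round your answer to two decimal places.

33.33

Equilibrium: 71 - 6Q = 36 + 4.5Q, so Q* = 3.3333 and P* = 51.
The demand choke price is 71, so CS = (1/2)(Q*)(71 - P*) = (1/2)(3.3333)(20) = 33.3333.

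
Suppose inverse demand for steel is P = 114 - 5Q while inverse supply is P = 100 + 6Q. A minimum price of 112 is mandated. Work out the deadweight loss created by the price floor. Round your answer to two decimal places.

Without the control, 114 - 5Q = 100 + 6Q so Q* = 1.2727 and P* = 107.6364.
At the floor price 112, quantity demanded is (114 - 112)/5 = 0.4; demand is the short side, so Q = 0.4 trades at P = 112.
At Q = 0.4 the demand price is 112 and the supply price is 102.4. Deadweight loss is the triangle between the curves from 0.4 to 1.2727: (1/2)(112 - 102.4)(1.2727 - 0.4) = 4.1891.

4.19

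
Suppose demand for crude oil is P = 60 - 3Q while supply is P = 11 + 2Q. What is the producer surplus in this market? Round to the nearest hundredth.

Equilibrium: 60 - 3Q = 11 + 2Q, so Q* = 9.8 and P* = 30.6.
Producer surplus is the triangle above supply below P*: (1/2)(9.8)(30.6 - 11) = (1/2)(9.8)(19.6) = 96.04.

96.04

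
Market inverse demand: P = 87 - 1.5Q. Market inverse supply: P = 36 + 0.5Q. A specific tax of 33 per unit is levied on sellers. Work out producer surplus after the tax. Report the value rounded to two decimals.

Pre-tax equilibrium: 87 - 1.5Q = 36 + 0.5Q gives Q* = 25.5, P* = 48.75.
With the tax, sellers need 33 more per unit: 87 - 1.5Q = 36 + 0.5Q + 33, so Q_t = 9. Buyers pay P_b = 73.5; sellers receive P_s = P_b - 33 = 40.5.
PS = (1/2)(Q_t)(P_s - 36) = (1/2)(9)(4.5) = 20.25.

20.25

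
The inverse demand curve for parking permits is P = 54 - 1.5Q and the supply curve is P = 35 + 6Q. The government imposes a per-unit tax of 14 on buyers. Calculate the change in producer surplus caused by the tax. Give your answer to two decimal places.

Without the tax, 54 - 1.5Q = 35 + 6Q so Q* = 2.5333 and P* = 50.2.
A tax on buyers shifts demand down by 14: (54 - 14) - 1.5Q = 35 + 6Q, so Q_t = 0.6667. Buyers pay P_b = 53; sellers receive P_s = P_b - 14 = 39.
Producers lose the trapezoid between P_s and P* out to Q_t plus the triangle from Q_t to Q*: change in PS = 1.3333 - 19.2533 = -17.92.

-17.92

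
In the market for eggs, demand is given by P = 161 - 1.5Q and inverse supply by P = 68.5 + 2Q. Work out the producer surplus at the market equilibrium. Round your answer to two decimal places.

698.47

Equilibrium: 161 - 1.5Q = 68.5 + 2Q, so Q* = 26.4286 and P* = 121.3571.
PS is the area between P* and the supply curve from 0 to Q*: (1/2)(26.4286)(52.8571) = 698.4694.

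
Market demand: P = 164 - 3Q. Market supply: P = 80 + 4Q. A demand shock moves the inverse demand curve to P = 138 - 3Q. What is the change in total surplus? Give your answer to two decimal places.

Initial equilibrium: Q_0 = 12, P_0 = 128; CS_0 = (1/2)(12)(36) = 216, PS_0 = (1/2)(12)(48) = 288.
New equilibrium: 138 - 3Q = 80 + 4Q gives Q_1 = 8.2857, P_1 = 113.1429; CS_1 = 102.9796, PS_1 = 137.3061.
Change in total surplus = (102.9796 + 137.3061) - (216 + 288) = -263.7143.

-263.71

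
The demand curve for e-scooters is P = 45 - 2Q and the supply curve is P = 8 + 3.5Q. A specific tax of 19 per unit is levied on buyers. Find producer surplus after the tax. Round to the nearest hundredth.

18.74

Without the tax, 45 - 2Q = 8 + 3.5Q so Q* = 6.7273 and P* = 31.5455.
With the tax, buyers' net willingness to pay falls by 19: (45 - 19) - 2Q = 8 + 3.5Q, so Q_t = 3.2727. Buyers pay P_b = 38.4545; sellers receive P_s = P_b - 19 = 19.4545.
PS = (1/2)(Q_t)(P_s - 8) = (1/2)(3.2727)(11.4545) = 18.7438.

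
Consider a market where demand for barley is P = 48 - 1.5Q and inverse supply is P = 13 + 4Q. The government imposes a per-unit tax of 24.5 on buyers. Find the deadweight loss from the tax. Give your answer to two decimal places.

Without the tax, 48 - 1.5Q = 13 + 4Q so Q* = 6.3636 and P* = 38.4545.
A tax on buyers shifts demand down by 24.5: (48 - 24.5) - 1.5Q = 13 + 4Q, so Q_t = 1.9091. Buyers pay P_b = 45.1364; sellers receive P_s = P_b - 24.5 = 20.6364.
The welfare triangle lost has base Q* - Q_t = 4.4545 and height t = 24.5, so DWL = (1/2)(4.4545)(24.5) = 54.5682.

54.57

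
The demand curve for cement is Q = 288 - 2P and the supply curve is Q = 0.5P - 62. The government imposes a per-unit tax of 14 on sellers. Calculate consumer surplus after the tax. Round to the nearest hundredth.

Rewriting demand in inverse form: P = 144 - 0.5Q.
Rewriting supply in inverse form: P = 124 + 2Q.
Without the tax, 144 - 0.5Q = 124 + 2Q so Q* = 8 and P* = 140.
A tax on sellers shifts supply up by 14: 144 - 0.5Q = 124 + 2Q + 14, so Q_t = 2.4. Buyers pay P_b = 142.8; sellers receive P_s = P_b - 14 = 128.8.
CS = (1/2)(Q_t)(144 - P_b) = (1/2)(2.4)(1.2) = 1.44.

1.44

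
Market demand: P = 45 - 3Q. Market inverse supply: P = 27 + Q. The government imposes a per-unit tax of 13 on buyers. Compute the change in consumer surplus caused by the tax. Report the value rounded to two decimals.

Without the tax, 45 - 3Q = 27 + Q so Q* = 4.5 and P* = 31.5.
With the tax, buyers' net willingness to pay falls by 13: (45 - 13) - 3Q = 27 + Q, so Q_t = 1.25. Buyers pay P_b = 41.25; sellers receive P_s = P_b - 13 = 28.25.
CS falls from (1/2)(4.5)(13.5) = 30.375 to (1/2)(1.25)(3.75) = 2.3438, a change of -28.0312.

-28.03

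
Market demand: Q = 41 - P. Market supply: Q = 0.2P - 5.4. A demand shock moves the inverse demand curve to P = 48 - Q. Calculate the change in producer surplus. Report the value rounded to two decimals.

17.01

Rewriting demand in inverse form: P = 41 - Q.
Rewriting supply in inverse form: P = 27 + 5Q.
Initial equilibrium: Q_0 = 2.3333, P_0 = 38.6667; CS_0 = (1/2)(2.3333)(2.3333) = 2.7222, PS_0 = (1/2)(2.3333)(11.6667) = 13.6111.
New equilibrium: 48 - Q = 27 + 5Q gives Q_1 = 3.5, P_1 = 44.5; CS_1 = 6.125, PS_1 = 30.625.
Change in producer surplus = 30.625 - 13.6111 = 17.0139.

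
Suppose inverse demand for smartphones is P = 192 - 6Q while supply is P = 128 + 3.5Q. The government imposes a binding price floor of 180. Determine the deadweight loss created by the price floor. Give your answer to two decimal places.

106.58

Free-market equilibrium: 192 - 6Q = 128 + 3.5Q gives Q* = 6.7368, P* = 151.5789.
At the floor price 180, quantity demanded is (192 - 180)/6 = 2; demand is the short side, so Q = 2 trades at P = 180.
The lost-trades triangle has base Q* - 2 = 4.7368 and height equal to the gap between the curves at Q = 2, which is 180 - 135 = 45. DWL = (1/2)(4.7368)(45) = 106.5789.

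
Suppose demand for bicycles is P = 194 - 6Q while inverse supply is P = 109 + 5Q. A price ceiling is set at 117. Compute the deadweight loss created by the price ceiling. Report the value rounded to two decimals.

206.49

Without the control, 194 - 6Q = 109 + 5Q so Q* = 7.7273 and P* = 147.6364.
At P = 117, sellers supply (117 - 109)/5 = 1.6 while buyers want more, so the quantity traded is 1.6 at price 117.
The lost-trades triangle has base Q* - 1.6 = 6.1273 and height equal to the gap between the curves at Q = 1.6, which is 184.4 - 117 = 67.4. DWL = (1/2)(6.1273)(67.4) = 206.4891.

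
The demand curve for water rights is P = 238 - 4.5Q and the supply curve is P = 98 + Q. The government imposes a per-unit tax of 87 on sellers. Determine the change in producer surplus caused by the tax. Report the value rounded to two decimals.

Pre-tax equilibrium: 238 - 4.5Q = 98 + Q gives Q* = 25.4545, P* = 123.4545.
A tax on sellers shifts supply up by 87: 238 - 4.5Q = 98 + Q + 87, so Q_t = 9.6364. Buyers pay P_b = 194.6364; sellers receive P_s = P_b - 87 = 107.6364.
Producers lose the trapezoid between P_s and P* out to Q_t plus the triangle from Q_t to Q*: change in PS = 46.4298 - 323.9669 = -277.5372.

-277.54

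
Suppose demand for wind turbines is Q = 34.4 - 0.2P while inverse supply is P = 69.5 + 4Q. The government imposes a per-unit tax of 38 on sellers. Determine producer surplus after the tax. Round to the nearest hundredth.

102.72

Rewriting demand in inverse form: P = 172 - 5Q.
Without the tax, 172 - 5Q = 69.5 + 4Q so Q* = 11.3889 and P* = 115.0556.
A tax on sellers shifts supply up by 38: 172 - 5Q = 69.5 + 4Q + 38, so Q_t = 7.1667. Buyers pay P_b = 136.1667; sellers receive P_s = P_b - 38 = 98.1667.
Producer surplus is the triangle above supply below P_s: (1/2)(7.1667)(98.1667 - 69.5) = 102.7222.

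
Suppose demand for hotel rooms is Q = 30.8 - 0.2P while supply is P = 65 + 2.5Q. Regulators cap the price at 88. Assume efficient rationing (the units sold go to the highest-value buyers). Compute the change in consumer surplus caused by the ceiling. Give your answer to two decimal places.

Rewriting demand in inverse form: P = 154 - 5Q.
Free-market equilibrium: 154 - 5Q = 65 + 2.5Q gives Q* = 11.8667, P* = 94.6667.
At P = 88, sellers supply (88 - 65)/2.5 = 9.2 while buyers want more, so the quantity traded is 9.2 at price 88.
CS goes from (1/2)(11.8667)(59.3333) = 352.0444 to 395.6 (computed as (154 - 88)(9.2) - (1/2)(5)(9.2)^2), a change of 43.5556.

43.56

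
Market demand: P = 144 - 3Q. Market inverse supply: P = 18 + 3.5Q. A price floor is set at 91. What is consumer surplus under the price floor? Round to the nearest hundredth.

468.17

Free-market equilibrium: 144 - 3Q = 18 + 3.5Q gives Q* = 19.3846, P* = 85.8462.
At P = 91, buyers demand (144 - 91)/3 = 17.6667 while sellers would supply more, so the quantity traded is 17.6667 at price 91.
CS is the triangle under demand above 91: (1/2)(17.6667)(144 - 91) = 468.1667.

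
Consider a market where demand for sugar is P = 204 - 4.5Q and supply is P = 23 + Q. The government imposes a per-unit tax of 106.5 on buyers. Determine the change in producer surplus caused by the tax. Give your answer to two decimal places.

-449.76

Without the tax, 204 - 4.5Q = 23 + Q so Q* = 32.9091 and P* = 55.9091.
With the tax, buyers' net willingness to pay falls by 106.5: (204 - 106.5) - 4.5Q = 23 + Q, so Q_t = 13.5455. Buyers pay P_b = 143.0455; sellers receive P_s = P_b - 106.5 = 36.5455.
PS falls from (1/2)(32.9091)(32.9091) = 541.5041 to (1/2)(13.5455)(13.5455) = 91.7397, a change of -449.7645.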